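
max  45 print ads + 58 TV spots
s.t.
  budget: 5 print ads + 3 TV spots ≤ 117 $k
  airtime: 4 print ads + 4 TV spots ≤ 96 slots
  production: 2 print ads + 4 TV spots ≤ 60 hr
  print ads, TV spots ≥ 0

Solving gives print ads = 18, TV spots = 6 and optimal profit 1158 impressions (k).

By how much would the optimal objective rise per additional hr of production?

6.5

Binding: airtime and production. Non-binding: budget (9 unused).
By complementary slackness, y = 0 for the non-binding constraint.
The binding rows give the dual system: 4·y_airtime + 2·y_production = 45 and 4·y_airtime + 4·y_production = 58.
Solving: y_airtime = 8, y_production = 6.5.
Shadow price of production = 6.5.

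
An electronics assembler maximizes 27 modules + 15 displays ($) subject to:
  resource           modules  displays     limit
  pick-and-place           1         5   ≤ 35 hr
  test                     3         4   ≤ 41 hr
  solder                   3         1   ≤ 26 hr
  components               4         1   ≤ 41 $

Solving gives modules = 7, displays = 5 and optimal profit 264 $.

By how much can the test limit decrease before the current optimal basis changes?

Binding constraints: test, solder. The basis is B = [[3,4],[3,1]] with det -9.
Per unit decrease in test, x* moves by d = (0.1111, -0.3333).
The basis stays optimal until displays reaches 0; allowable decrease = 15 hr.

15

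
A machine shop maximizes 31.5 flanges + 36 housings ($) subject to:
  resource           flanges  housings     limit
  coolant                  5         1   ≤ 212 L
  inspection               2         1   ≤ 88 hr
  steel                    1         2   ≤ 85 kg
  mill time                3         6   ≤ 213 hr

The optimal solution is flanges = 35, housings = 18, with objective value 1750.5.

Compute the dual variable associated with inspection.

Check each constraint at x*: coolant 193/212 (slack 19); inspection 88/88 (tight); steel 71/85 (slack 14); mill time 213/213 (tight).
Since coolant, steel are not tight, their duals are 0.
From A_Bᵀ y = c: 2·y_inspection + 3·y_mill time = 31.5; 1·y_inspection + 6·y_mill time = 36.
→ y_inspection = 9 and y_mill time = 4.5.
Shadow price of inspection = 9.

9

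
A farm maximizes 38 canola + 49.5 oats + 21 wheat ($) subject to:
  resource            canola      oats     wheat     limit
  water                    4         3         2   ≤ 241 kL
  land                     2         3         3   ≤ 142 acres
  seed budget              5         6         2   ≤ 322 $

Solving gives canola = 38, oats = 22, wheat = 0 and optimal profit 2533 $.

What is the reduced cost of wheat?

At the optimum: water uses 218 of 241 (slack = 23); land uses 142 of 142 (binding); seed budget uses 322 of 322 (binding).
Since water is not tight, its dual is 0.
Dual feasibility on the basic columns requires 2·y_land + 5·y_seed budget = 38, 3·y_land + 6·y_seed budget = 49.5.
→ y_land = 6.5 and y_seed budget = 5.
Reduced cost of wheat: c₃ − yᵀa₃ = 21 − (6.5·3 + 5·2) = 21 − 29.5 = -8.5.

-8.5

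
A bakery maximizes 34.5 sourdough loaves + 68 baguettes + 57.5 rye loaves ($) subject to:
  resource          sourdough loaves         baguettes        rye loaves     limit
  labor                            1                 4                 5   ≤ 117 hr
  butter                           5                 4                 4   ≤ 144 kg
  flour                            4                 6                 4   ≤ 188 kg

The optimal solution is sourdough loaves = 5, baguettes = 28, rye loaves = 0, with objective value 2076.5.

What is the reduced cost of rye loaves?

At the optimum: labor uses 117 of 117 (binding); butter uses 137 of 144 (slack = 7); flour uses 188 of 188 (binding).
Since butter is not tight, its dual is 0.
From A_Bᵀ y = c: 1·y_labor + 4·y_flour = 34.5; 4·y_labor + 6·y_flour = 68.
This yields shadow prices y_labor = 6.5, y_flour = 7.
Reduced cost of rye loaves: c₃ − yᵀa₃ = 57.5 − (6.5·5 + 7·4) = 57.5 − 60.5 = -3.

-3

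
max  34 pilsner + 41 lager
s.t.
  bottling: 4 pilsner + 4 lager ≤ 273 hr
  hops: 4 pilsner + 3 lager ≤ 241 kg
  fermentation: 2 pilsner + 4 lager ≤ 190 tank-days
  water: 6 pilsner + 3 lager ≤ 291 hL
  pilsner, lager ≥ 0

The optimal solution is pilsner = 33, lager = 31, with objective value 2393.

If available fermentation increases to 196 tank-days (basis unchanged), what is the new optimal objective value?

2441

Check each constraint at x*: bottling 256/273 (slack 17); hops 225/241 (slack 16); fermentation 190/190 (tight); water 291/291 (tight).
Since bottling, hops are not tight, their duals are 0.
From A_Bᵀ y = c: 2·y_fermentation + 6·y_water = 34; 4·y_fermentation + 3·y_water = 41.
Solving: y_fermentation = 8, y_water = 3.
Δz = y_fermentation·Δb = 8 × (6) = 48, so new z* = 2393 + 48 = 2441.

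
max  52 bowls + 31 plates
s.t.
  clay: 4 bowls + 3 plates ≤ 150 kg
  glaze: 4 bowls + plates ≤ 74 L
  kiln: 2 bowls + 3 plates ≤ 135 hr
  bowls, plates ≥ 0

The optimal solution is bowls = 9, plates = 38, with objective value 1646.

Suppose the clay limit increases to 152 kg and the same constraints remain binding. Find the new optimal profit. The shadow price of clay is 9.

Δb = 2, so new z* = 1646 + (9)·(2) = 1646 + 18 = 1664.

1664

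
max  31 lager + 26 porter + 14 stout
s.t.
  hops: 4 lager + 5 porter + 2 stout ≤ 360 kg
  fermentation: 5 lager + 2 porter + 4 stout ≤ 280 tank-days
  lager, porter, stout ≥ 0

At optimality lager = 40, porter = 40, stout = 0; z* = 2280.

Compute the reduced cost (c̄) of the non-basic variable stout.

-6

At the optimum: hops uses 360 of 360 (binding); fermentation uses 280 of 280 (binding).
From A_Bᵀ y = c: 4·y_hops + 5·y_fermentation = 31; 5·y_hops + 2·y_fermentation = 26.
→ y_hops = 4 and y_fermentation = 3.
Reduced cost of stout: c₃ − yᵀa₃ = 14 − (4·2 + 3·4) = 14 − 20 = -6.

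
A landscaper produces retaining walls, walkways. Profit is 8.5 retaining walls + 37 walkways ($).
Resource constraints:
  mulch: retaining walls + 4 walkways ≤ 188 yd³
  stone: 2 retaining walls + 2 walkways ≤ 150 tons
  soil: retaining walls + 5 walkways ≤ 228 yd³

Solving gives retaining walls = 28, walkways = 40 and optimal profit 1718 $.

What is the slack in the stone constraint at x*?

stone used = 2·28 + 2·40 = 136; slack = 150 − 136 = 14.

14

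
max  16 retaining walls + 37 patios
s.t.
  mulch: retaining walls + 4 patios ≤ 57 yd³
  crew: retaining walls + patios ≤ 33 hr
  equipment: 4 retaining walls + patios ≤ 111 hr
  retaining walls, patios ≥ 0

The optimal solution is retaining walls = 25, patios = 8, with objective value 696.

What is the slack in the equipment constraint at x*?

equipment used = 4·25 + 1·8 = 108; slack = 111 − 108 = 3.

3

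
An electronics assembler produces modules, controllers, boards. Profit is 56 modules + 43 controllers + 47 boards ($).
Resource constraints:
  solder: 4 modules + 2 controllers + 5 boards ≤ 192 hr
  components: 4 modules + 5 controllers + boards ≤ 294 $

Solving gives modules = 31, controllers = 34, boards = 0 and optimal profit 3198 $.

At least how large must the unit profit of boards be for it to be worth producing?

At the optimum: solder uses 192 of 192 (binding); components uses 294 of 294 (binding).
From A_Bᵀ y = c: 4·y_solder + 4·y_components = 56; 2·y_solder + 5·y_components = 43.
This yields shadow prices y_solder = 9, y_components = 5.
boards enters the basis when its profit ≥ yᵀa₃ = 9·5 + 5·1 = 50.

50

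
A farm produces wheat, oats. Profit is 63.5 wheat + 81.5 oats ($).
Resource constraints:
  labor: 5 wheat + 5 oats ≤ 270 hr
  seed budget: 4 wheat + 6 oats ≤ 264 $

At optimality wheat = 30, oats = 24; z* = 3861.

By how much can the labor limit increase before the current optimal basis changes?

60

Binding constraints: labor, seed budget. The basis is B = [[5,5],[4,6]] with det 10.
Per unit increase in labor, x* moves by d = (0.6, -0.4).
The basis stays optimal until oats reaches 0; allowable increase = 60 hr.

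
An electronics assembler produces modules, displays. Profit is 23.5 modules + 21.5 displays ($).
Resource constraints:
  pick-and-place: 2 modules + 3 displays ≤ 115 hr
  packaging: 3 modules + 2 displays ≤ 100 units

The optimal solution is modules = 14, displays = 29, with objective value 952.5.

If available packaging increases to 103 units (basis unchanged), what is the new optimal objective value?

At the optimum: pick-and-place uses 115 of 115 (binding); packaging uses 100 of 100 (binding).
From A_Bᵀ y = c: 2·y_pick-and-place + 3·y_packaging = 23.5; 3·y_pick-and-place + 2·y_packaging = 21.5.
This yields shadow prices y_pick-and-place = 3.5, y_packaging = 5.5.
Δz = y_packaging·Δb = 5.5 × (3) = 16.5, so new z* = 952.5 + 16.5 = 969.

969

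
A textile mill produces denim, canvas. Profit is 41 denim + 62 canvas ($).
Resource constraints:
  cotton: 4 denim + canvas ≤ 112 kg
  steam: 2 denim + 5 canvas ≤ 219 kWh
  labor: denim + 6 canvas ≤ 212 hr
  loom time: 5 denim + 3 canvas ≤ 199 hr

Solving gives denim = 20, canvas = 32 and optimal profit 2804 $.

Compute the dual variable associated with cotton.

8

Check each constraint at x*: cotton 112/112 (tight); steam 200/219 (slack 19); labor 212/212 (tight); loom time 196/199 (slack 3).
Slack constraints have shadow price 0 (complementary slackness).
The binding rows give the dual system: 4·y_cotton + 1·y_labor = 41 and 1·y_cotton + 6·y_labor = 62.
→ y_cotton = 8 and y_labor = 9.
Shadow price of cotton = 8.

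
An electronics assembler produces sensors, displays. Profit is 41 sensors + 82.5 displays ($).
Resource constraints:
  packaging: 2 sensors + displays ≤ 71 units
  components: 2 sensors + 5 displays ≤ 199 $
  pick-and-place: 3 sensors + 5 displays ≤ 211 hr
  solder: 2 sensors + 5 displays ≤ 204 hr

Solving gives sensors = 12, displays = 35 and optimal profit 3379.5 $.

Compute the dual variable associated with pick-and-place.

At the optimum: packaging uses 59 of 71 (slack = 12); components uses 199 of 199 (binding); pick-and-place uses 211 of 211 (binding); solder uses 199 of 204 (slack = 5).
By complementary slackness, y = 0 for the non-binding constraints.
From A_Bᵀ y = c: 2·y_components + 3·y_pick-and-place = 41; 5·y_components + 5·y_pick-and-place = 82.5.
Solving: y_components = 8.5, y_pick-and-place = 8.
Shadow price of pick-and-place = 8.

8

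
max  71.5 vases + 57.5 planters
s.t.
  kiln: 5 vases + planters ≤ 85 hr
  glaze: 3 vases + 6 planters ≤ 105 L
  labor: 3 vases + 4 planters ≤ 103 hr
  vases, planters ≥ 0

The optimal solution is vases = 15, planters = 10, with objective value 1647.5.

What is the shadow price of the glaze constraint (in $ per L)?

At the optimum: kiln uses 85 of 85 (binding); glaze uses 105 of 105 (binding); labor uses 85 of 103 (slack = 18).
By complementary slackness, y = 0 for the non-binding constraint.
Dual feasibility on the basic columns requires 5·y_kiln + 3·y_glaze = 71.5, 1·y_kiln + 6·y_glaze = 57.5.
This yields shadow prices y_kiln = 9.5, y_glaze = 8.
Shadow price of glaze = 8.

8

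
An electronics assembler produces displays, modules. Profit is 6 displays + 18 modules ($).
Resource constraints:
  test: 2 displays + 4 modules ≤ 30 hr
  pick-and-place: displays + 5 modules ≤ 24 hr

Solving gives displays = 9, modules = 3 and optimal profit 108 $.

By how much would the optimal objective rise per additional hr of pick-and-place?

2

At the optimum: test uses 30 of 30 (binding); pick-and-place uses 24 of 24 (binding).
Dual feasibility on the basic columns requires 2·y_test + 1·y_pick-and-place = 6, 4·y_test + 5·y_pick-and-place = 18.
→ y_test = 2 and y_pick-and-place = 2.
Shadow price of pick-and-place = 2.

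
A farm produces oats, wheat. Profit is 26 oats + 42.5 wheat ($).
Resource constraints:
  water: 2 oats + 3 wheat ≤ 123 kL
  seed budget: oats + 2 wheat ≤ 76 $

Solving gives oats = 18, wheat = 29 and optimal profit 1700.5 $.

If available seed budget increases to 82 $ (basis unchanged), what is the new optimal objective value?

1742.5

Check each constraint at x*: water 123/123 (tight); seed budget 76/76 (tight).
Dual feasibility on the basic columns requires 2·y_water + 1·y_seed budget = 26, 3·y_water + 2·y_seed budget = 42.5.
This yields shadow prices y_water = 9.5, y_seed budget = 7.
Δz = y_seed budget·Δb = 7 × (6) = 42, so new z* = 1700.5 + 42 = 1742.5.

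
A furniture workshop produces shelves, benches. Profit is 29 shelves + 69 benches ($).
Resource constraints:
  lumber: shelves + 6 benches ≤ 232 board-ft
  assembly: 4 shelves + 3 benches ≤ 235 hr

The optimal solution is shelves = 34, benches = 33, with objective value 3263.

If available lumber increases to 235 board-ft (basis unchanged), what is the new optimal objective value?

3290

Both lumber and assembly are binding at x*.
From A_Bᵀ y = c: 1·y_lumber + 4·y_assembly = 29; 6·y_lumber + 3·y_assembly = 69.
This yields shadow prices y_lumber = 9, y_assembly = 5.
Δz = y_lumber·Δb = 9 × (3) = 27, so new z* = 3263 + 27 = 3290.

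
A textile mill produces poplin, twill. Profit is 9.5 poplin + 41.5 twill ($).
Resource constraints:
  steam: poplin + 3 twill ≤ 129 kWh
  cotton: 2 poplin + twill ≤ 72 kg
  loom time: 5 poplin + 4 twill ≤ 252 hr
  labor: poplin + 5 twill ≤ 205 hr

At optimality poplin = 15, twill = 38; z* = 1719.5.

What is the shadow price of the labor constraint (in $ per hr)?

6.5

Check each constraint at x*: steam 129/129 (tight); cotton 68/72 (slack 4); loom time 227/252 (slack 25); labor 205/205 (tight).
Since cotton, loom time are not tight, their duals are 0.
The binding rows give the dual system: 1·y_steam + 1·y_labor = 9.5 and 3·y_steam + 5·y_labor = 41.5.
→ y_steam = 3 and y_labor = 6.5.
Shadow price of labor = 6.5.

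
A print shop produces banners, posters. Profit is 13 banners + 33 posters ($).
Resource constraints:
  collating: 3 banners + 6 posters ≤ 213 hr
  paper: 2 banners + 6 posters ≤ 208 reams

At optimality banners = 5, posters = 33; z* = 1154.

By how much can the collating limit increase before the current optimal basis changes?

99

Binding constraints: collating, paper. The basis is B = [[3,6],[2,6]] with det 6.
Per unit increase in collating, x* moves by d = (1, -0.3333).
The basis stays optimal until posters reaches 0; allowable increase = 99 hr.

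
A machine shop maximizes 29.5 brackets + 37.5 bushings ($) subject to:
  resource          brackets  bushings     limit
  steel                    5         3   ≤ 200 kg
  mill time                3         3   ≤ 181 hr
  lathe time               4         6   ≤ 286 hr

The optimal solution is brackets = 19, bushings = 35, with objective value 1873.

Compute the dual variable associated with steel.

At the optimum: steel uses 200 of 200 (binding); mill time uses 162 of 181 (slack = 19); lathe time uses 286 of 286 (binding).
Since mill time is not tight, its dual is 0.
From A_Bᵀ y = c: 5·y_steel + 4·y_lathe time = 29.5; 3·y_steel + 6·y_lathe time = 37.5.
→ y_steel = 1.5 and y_lathe time = 5.5.
Shadow price of steel = 1.5.

1.5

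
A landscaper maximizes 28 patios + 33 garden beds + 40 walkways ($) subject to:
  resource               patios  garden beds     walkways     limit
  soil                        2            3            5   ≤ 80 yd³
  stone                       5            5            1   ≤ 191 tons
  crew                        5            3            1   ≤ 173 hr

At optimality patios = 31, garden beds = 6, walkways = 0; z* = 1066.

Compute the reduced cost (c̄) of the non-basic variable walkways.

-7

Check each constraint at x*: soil 80/80 (tight); stone 185/191 (slack 6); crew 173/173 (tight).
Slack constraints have shadow price 0 (complementary slackness).
The binding rows give the dual system: 2·y_soil + 5·y_crew = 28 and 3·y_soil + 3·y_crew = 33.
→ y_soil = 9 and y_crew = 2.
Reduced cost of walkways: c₃ − yᵀa₃ = 40 − (9·5 + 2·1) = 40 − 47 = -7.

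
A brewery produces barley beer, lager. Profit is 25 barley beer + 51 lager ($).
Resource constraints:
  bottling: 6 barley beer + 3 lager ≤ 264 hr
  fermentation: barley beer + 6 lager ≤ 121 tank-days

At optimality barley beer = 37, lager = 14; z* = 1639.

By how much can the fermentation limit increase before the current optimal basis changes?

407

Binding constraints: bottling, fermentation. The basis is B = [[6,3],[1,6]] with det 33.
Per unit increase in fermentation, x* moves by d = (-0.0909, 0.1818).
The basis stays optimal until barley beer reaches 0; allowable increase = 407 tank-days.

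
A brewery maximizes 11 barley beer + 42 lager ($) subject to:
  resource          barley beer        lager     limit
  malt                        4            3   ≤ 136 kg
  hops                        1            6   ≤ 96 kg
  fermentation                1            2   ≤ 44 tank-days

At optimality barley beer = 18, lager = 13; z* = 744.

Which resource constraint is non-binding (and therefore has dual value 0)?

malt

malt: 111/136 (slack 25)
hops: 96/96 (binding)
fermentation: 44/44 (binding)
By complementary slackness, a constraint with positive slack has shadow price 0 → malt.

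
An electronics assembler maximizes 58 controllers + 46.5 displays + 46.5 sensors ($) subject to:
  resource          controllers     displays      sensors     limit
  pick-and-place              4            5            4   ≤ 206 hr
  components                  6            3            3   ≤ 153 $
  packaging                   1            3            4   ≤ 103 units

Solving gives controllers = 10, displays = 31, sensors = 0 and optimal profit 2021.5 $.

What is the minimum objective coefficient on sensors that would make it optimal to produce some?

53.5

Binding: components and packaging. Non-binding: pick-and-place (11 unused).
By complementary slackness, y = 0 for the non-binding constraint.
Dual feasibility on the basic columns requires 6·y_components + 1·y_packaging = 58, 3·y_components + 3·y_packaging = 46.5.
→ y_components = 8.5 and y_packaging = 7.
sensors enters the basis when its profit ≥ yᵀa₃ = 8.5·3 + 7·4 = 53.5.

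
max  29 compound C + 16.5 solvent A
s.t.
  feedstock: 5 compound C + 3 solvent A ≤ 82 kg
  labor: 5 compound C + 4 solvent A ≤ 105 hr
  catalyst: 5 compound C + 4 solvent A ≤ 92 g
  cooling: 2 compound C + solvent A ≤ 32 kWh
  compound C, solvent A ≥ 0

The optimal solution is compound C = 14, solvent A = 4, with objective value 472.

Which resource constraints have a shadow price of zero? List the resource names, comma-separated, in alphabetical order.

feedstock: 82/82 (binding)
labor: 86/105 (slack 19)
catalyst: 86/92 (slack 6)
cooling: 32/32 (binding)
By complementary slackness, a constraint with positive slack has shadow price 0 → catalyst, labor.

catalyst, labor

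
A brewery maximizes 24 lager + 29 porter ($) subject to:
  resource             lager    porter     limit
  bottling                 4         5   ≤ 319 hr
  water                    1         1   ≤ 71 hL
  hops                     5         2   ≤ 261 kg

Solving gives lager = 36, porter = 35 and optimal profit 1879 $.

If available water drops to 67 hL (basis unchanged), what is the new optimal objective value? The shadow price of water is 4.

Δb = -4, so new z* = 1879 + (4)·(-4) = 1879 − 16 = 1863.

1863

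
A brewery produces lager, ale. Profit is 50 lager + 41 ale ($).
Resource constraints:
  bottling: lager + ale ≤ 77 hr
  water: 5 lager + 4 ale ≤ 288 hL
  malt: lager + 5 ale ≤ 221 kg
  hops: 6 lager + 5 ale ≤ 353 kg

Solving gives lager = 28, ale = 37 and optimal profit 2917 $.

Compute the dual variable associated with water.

4

At the optimum: bottling uses 65 of 77 (slack = 12); water uses 288 of 288 (binding); malt uses 213 of 221 (slack = 8); hops uses 353 of 353 (binding).
Since bottling, malt are not tight, their duals are 0.
The binding rows give the dual system: 5·y_water + 6·y_hops = 50 and 4·y_water + 5·y_hops = 41.
This yields shadow prices y_water = 4, y_hops = 5.
Shadow price of water = 4.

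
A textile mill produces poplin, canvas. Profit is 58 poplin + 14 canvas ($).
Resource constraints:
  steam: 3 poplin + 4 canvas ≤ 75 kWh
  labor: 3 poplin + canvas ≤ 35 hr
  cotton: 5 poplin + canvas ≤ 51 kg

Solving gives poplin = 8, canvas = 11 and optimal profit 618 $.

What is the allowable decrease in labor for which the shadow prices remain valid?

4.4

Binding constraints: labor, cotton. The basis is B = [[3,1],[5,1]] with det -2.
Per unit decrease in labor, x* moves by d = (0.5, -2.5).
The basis stays optimal until canvas reaches 0; allowable decrease = 4.4 hr.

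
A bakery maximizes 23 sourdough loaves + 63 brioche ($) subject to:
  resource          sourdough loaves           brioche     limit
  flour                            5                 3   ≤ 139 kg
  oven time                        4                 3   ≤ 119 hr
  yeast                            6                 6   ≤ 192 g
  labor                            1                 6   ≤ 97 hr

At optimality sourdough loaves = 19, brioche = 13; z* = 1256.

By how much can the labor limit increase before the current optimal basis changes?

Binding constraints: yeast, labor. The basis is B = [[6,6],[1,6]] with det 30.
Per unit increase in labor, x* moves by d = (-0.2, 0.2).
The basis stays optimal until sourdough loaves reaches 0; allowable increase = 95 hr.

95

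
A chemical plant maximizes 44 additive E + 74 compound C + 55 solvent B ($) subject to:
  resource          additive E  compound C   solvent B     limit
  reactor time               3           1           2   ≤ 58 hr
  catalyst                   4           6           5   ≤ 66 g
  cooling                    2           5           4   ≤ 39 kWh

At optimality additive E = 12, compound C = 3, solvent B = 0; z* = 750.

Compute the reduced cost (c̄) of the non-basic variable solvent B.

Binding: catalyst and cooling. Non-binding: reactor time (19 unused).
Since reactor time is not tight, its dual is 0.
The binding rows give the dual system: 4·y_catalyst + 2·y_cooling = 44 and 6·y_catalyst + 5·y_cooling = 74.
→ y_catalyst = 9 and y_cooling = 4.
Reduced cost of solvent B: c₃ − yᵀa₃ = 55 − (9·5 + 4·4) = 55 − 61 = -6.

-6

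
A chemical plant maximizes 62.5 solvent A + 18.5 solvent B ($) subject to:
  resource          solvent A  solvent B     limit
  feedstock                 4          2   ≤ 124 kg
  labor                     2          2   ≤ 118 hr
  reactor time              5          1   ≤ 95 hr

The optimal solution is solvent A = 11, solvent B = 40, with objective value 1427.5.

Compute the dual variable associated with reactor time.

8.5

At the optimum: feedstock uses 124 of 124 (binding); labor uses 102 of 118 (slack = 16); reactor time uses 95 of 95 (binding).
By complementary slackness, y = 0 for the non-binding constraint.
The binding rows give the dual system: 4·y_feedstock + 5·y_reactor time = 62.5 and 2·y_feedstock + 1·y_reactor time = 18.5.
This yields shadow prices y_feedstock = 5, y_reactor time = 8.5.
Shadow price of reactor time = 8.5.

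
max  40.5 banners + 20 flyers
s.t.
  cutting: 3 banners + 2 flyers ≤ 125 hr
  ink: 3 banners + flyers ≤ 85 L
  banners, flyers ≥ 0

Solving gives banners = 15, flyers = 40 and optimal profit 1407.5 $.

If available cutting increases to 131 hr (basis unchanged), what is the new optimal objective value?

Check each constraint at x*: cutting 125/125 (tight); ink 85/85 (tight).
From A_Bᵀ y = c: 3·y_cutting + 3·y_ink = 40.5; 2·y_cutting + 1·y_ink = 20.
Solving: y_cutting = 6.5, y_ink = 7.
Δz = y_cutting·Δb = 6.5 × (6) = 39, so new z* = 1407.5 + 39 = 1446.5.

1446.5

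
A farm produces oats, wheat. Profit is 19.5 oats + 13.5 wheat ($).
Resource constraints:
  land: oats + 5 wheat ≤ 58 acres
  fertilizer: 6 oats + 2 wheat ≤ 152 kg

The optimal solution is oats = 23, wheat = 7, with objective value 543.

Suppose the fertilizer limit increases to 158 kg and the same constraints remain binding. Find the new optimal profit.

Both land and fertilizer are binding at x*.
The binding rows give the dual system: 1·y_land + 6·y_fertilizer = 19.5 and 5·y_land + 2·y_fertilizer = 13.5.
→ y_land = 1.5 and y_fertilizer = 3.
Δz = y_fertilizer·Δb = 3 × (6) = 18, so new z* = 543 + 18 = 561.

561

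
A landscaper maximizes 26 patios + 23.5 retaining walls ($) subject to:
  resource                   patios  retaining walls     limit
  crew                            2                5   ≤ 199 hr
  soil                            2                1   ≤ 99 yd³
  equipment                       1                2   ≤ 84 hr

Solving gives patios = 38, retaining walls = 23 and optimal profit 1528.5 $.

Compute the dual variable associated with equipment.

7

Check each constraint at x*: crew 191/199 (slack 8); soil 99/99 (tight); equipment 84/84 (tight).
Since crew is not tight, its dual is 0.
From A_Bᵀ y = c: 2·y_soil + 1·y_equipment = 26; 1·y_soil + 2·y_equipment = 23.5.
Solving: y_soil = 9.5, y_equipment = 7.
Shadow price of equipment = 7.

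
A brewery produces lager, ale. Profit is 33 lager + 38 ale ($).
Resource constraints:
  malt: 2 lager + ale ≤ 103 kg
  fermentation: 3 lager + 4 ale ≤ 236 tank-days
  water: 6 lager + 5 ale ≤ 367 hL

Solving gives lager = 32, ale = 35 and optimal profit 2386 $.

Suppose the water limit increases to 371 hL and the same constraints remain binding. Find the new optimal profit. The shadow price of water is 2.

2394

Δb = 4, so new z* = 2386 + (2)·(4) = 2386 + 8 = 2394.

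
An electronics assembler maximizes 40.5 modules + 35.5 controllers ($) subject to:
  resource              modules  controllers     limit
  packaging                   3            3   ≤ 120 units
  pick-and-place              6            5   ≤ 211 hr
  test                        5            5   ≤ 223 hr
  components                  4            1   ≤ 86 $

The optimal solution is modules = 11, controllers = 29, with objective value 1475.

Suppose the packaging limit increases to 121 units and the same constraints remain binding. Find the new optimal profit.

1478.5

Check each constraint at x*: packaging 120/120 (tight); pick-and-place 211/211 (tight); test 200/223 (slack 23); components 73/86 (slack 13).
Slack constraints have shadow price 0 (complementary slackness).
The binding rows give the dual system: 3·y_packaging + 6·y_pick-and-place = 40.5 and 3·y_packaging + 5·y_pick-and-place = 35.5.
Solving: y_packaging = 3.5, y_pick-and-place = 5.
Δz = y_packaging·Δb = 3.5 × (1) = 3.5, so new z* = 1475 + 3.5 = 1478.5.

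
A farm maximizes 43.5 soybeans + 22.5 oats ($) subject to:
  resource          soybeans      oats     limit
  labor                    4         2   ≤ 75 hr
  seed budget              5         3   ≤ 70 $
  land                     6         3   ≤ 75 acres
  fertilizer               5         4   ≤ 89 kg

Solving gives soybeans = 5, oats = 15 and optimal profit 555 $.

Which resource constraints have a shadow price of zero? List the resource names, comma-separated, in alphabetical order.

labor: 50/75 (slack 25)
seed budget: 70/70 (binding)
land: 75/75 (binding)
fertilizer: 85/89 (slack 4)
By complementary slackness, a constraint with positive slack has shadow price 0 → fertilizer, labor.

fertilizer, labor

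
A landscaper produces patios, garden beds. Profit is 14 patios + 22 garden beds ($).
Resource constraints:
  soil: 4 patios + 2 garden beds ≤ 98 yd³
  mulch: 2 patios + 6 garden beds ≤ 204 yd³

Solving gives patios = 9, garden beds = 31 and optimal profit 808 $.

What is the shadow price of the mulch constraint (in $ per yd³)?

At the optimum: soil uses 98 of 98 (binding); mulch uses 204 of 204 (binding).
From A_Bᵀ y = c: 4·y_soil + 2·y_mulch = 14; 2·y_soil + 6·y_mulch = 22.
This yields shadow prices y_soil = 2, y_mulch = 3.
Shadow price of mulch = 3.

3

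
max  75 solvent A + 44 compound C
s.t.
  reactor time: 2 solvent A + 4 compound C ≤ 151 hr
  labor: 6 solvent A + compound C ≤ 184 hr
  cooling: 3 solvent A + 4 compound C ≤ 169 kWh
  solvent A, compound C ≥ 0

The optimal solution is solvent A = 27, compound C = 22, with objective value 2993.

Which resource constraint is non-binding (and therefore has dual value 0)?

reactor time: 142/151 (slack 9)
labor: 184/184 (binding)
cooling: 169/169 (binding)
By complementary slackness, a constraint with positive slack has shadow price 0 → reactor time.

reactor time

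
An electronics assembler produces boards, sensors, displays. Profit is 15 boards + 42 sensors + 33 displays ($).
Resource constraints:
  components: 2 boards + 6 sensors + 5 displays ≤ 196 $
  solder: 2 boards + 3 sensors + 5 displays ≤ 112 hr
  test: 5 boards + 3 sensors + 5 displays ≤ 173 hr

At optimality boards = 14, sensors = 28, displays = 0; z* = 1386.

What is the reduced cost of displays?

Check each constraint at x*: components 196/196 (tight); solder 112/112 (tight); test 154/173 (slack 19).
Since test is not tight, its dual is 0.
From A_Bᵀ y = c: 2·y_components + 2·y_solder = 15; 6·y_components + 3·y_solder = 42.
This yields shadow prices y_components = 6.5, y_solder = 1.
Reduced cost of displays: c₃ − yᵀa₃ = 33 − (6.5·5 + 1·5) = 33 − 37.5 = -4.5.

-4.5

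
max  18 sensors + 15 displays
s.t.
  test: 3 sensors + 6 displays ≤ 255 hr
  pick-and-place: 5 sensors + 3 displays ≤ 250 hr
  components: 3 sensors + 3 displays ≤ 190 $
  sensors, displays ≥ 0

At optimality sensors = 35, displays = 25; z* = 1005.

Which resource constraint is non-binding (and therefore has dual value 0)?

test: 255/255 (binding)
pick-and-place: 250/250 (binding)
components: 180/190 (slack 10)
By complementary slackness, a constraint with positive slack has shadow price 0 → components.

components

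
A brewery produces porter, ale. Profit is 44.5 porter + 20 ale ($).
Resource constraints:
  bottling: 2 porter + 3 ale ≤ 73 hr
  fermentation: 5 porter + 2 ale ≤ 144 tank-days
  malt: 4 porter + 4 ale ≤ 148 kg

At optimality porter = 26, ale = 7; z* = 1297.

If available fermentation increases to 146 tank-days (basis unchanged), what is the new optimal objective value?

1314

Check each constraint at x*: bottling 73/73 (tight); fermentation 144/144 (tight); malt 132/148 (slack 16).
Since malt is not tight, its dual is 0.
From A_Bᵀ y = c: 2·y_bottling + 5·y_fermentation = 44.5; 3·y_bottling + 2·y_fermentation = 20.
Solving: y_bottling = 1, y_fermentation = 8.5.
Δz = y_fermentation·Δb = 8.5 × (2) = 17, so new z* = 1297 + 17 = 1314.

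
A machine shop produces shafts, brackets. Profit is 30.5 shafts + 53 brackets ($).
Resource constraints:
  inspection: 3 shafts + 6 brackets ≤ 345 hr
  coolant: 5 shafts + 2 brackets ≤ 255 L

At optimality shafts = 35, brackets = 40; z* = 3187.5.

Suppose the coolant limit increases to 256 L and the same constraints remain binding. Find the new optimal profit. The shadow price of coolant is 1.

3188.5

Δb = 1, so new z* = 3187.5 + (1)·(1) = 3187.5 + 1 = 3188.5.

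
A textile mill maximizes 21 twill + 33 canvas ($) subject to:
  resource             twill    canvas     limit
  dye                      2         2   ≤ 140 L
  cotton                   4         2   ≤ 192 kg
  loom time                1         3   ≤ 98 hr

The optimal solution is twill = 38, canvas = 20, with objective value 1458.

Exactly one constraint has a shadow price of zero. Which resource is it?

dye

dye: 116/140 (slack 24)
cotton: 192/192 (binding)
loom time: 98/98 (binding)
By complementary slackness, a constraint with positive slack has shadow price 0 → dye.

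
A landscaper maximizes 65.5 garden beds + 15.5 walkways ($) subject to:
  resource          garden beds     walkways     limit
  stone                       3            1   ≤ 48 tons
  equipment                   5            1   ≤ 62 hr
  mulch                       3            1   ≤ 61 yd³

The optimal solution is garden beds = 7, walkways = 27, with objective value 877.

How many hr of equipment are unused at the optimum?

equipment used = 5·7 + 1·27 = 62; slack = 62 − 62 = 0.

0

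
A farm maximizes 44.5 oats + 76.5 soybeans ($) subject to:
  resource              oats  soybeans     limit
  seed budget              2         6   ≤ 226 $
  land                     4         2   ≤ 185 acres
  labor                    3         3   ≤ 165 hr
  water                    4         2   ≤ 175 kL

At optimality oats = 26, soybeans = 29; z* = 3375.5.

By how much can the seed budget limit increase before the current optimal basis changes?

104

Binding constraints: seed budget, labor. The basis is B = [[2,6],[3,3]] with det -12.
Per unit increase in seed budget, x* moves by d = (-0.25, 0.25).
The basis stays optimal until oats reaches 0; allowable increase = 104 $.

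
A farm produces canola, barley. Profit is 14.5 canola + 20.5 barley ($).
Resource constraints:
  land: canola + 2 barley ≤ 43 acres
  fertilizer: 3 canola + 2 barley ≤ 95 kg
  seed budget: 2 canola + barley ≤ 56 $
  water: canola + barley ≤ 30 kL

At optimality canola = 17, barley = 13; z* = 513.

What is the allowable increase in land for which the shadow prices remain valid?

17

Binding constraints: land, water. The basis is B = [[1,2],[1,1]] with det -1.
Per unit increase in land, x* moves by d = (-1, 1).
The basis stays optimal until canola reaches 0; allowable increase = 17 acres.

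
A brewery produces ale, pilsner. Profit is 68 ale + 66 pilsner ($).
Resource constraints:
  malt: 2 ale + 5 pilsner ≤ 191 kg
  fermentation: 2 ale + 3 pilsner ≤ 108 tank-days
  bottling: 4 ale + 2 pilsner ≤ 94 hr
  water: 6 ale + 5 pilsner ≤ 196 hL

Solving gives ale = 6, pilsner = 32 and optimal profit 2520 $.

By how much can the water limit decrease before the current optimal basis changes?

Binding constraints: fermentation, water. The basis is B = [[2,3],[6,5]] with det -8.
Per unit decrease in water, x* moves by d = (-0.375, 0.25).
The basis stays optimal until ale reaches 0; allowable decrease = 16 hL.

16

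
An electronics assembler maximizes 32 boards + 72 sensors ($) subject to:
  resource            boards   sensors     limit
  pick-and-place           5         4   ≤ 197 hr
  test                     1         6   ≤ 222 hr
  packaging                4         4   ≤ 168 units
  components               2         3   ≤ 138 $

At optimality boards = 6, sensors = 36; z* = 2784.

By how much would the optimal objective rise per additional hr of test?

8

At the optimum: pick-and-place uses 174 of 197 (slack = 23); test uses 222 of 222 (binding); packaging uses 168 of 168 (binding); components uses 120 of 138 (slack = 18).
By complementary slackness, y = 0 for the non-binding constraints.
The binding rows give the dual system: 1·y_test + 4·y_packaging = 32 and 6·y_test + 4·y_packaging = 72.
Solving: y_test = 8, y_packaging = 6.
Shadow price of test = 8.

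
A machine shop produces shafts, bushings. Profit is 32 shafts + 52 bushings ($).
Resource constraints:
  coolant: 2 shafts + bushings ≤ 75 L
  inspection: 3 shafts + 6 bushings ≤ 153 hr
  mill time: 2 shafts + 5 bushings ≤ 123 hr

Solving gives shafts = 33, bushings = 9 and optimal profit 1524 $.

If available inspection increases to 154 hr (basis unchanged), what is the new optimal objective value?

At the optimum: coolant uses 75 of 75 (binding); inspection uses 153 of 153 (binding); mill time uses 111 of 123 (slack = 12).
Since mill time is not tight, its dual is 0.
From A_Bᵀ y = c: 2·y_coolant + 3·y_inspection = 32; 1·y_coolant + 6·y_inspection = 52.
This yields shadow prices y_coolant = 4, y_inspection = 8.
Δz = y_inspection·Δb = 8 × (1) = 8, so new z* = 1524 + 8 = 1532.

1532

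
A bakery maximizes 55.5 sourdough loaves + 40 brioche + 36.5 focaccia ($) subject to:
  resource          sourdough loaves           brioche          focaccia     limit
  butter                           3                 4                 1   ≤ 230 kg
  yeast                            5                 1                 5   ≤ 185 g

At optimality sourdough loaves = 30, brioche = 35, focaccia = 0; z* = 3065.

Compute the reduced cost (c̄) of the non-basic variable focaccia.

-2

Check each constraint at x*: butter 230/230 (tight); yeast 185/185 (tight).
Dual feasibility on the basic columns requires 3·y_butter + 5·y_yeast = 55.5, 4·y_butter + 1·y_yeast = 40.
Solving: y_butter = 8.5, y_yeast = 6.
Reduced cost of focaccia: c₃ − yᵀa₃ = 36.5 − (8.5·1 + 6·5) = 36.5 − 38.5 = -2.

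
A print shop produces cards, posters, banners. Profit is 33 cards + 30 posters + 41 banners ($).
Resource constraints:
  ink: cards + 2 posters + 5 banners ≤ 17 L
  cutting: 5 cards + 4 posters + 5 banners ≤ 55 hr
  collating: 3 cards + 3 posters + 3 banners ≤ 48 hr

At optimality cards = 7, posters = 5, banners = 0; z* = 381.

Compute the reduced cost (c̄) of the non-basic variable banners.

Check each constraint at x*: ink 17/17 (tight); cutting 55/55 (tight); collating 36/48 (slack 12).
Since collating is not tight, its dual is 0.
Dual feasibility on the basic columns requires 1·y_ink + 5·y_cutting = 33, 2·y_ink + 4·y_cutting = 30.
→ y_ink = 3 and y_cutting = 6.
Reduced cost of banners: c₃ − yᵀa₃ = 41 − (3·5 + 6·5) = 41 − 45 = -4.

-4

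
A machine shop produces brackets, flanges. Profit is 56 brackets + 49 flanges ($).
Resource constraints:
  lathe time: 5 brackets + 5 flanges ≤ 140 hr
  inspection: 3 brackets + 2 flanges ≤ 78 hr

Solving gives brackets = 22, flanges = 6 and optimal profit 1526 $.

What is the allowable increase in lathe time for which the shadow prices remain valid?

Binding constraints: lathe time, inspection. The basis is B = [[5,5],[3,2]] with det -5.
Per unit increase in lathe time, x* moves by d = (-0.4, 0.6).
The basis stays optimal until brackets reaches 0; allowable increase = 55 hr.

55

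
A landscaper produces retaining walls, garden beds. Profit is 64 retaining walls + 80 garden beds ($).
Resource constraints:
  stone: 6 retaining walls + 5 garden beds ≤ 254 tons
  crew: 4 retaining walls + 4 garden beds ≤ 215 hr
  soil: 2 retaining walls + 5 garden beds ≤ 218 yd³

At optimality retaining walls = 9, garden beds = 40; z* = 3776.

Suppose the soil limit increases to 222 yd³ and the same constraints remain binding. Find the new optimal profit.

Check each constraint at x*: stone 254/254 (tight); crew 196/215 (slack 19); soil 218/218 (tight).
By complementary slackness, y = 0 for the non-binding constraint.
The binding rows give the dual system: 6·y_stone + 2·y_soil = 64 and 5·y_stone + 5·y_soil = 80.
→ y_stone = 8 and y_soil = 8.
Δz = y_soil·Δb = 8 × (4) = 32, so new z* = 3776 + 32 = 3808.

3808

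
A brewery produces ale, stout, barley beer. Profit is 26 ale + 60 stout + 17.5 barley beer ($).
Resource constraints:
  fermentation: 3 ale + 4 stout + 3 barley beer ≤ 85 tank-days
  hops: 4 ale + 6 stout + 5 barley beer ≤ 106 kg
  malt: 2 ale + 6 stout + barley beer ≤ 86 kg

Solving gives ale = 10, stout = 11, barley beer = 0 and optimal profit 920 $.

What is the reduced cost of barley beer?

Check each constraint at x*: fermentation 74/85 (slack 11); hops 106/106 (tight); malt 86/86 (tight).
By complementary slackness, y = 0 for the non-binding constraint.
Dual feasibility on the basic columns requires 4·y_hops + 2·y_malt = 26, 6·y_hops + 6·y_malt = 60.
This yields shadow prices y_hops = 3, y_malt = 7.
Reduced cost of barley beer: c₃ − yᵀa₃ = 17.5 − (3·5 + 7·1) = 17.5 − 22 = -4.5.

-4.5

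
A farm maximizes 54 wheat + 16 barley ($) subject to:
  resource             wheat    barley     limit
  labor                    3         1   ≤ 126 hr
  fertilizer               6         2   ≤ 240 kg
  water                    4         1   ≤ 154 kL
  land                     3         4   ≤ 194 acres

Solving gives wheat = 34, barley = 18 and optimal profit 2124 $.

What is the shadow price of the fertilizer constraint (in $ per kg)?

5

Check each constraint at x*: labor 120/126 (slack 6); fertilizer 240/240 (tight); water 154/154 (tight); land 174/194 (slack 20).
Since labor, land are not tight, their duals are 0.
Dual feasibility on the basic columns requires 6·y_fertilizer + 4·y_water = 54, 2·y_fertilizer + 1·y_water = 16.
Solving: y_fertilizer = 5, y_water = 6.
Shadow price of fertilizer = 5.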